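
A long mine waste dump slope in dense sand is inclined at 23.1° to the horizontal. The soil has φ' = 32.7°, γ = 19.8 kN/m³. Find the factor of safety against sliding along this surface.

For a dry cohesionless infinite slope the factor of safety is FS = tanφ' / tanβ.
FS = tan32.7° / tan23.1° = 0.6420 / 0.4265 = 1.505

FS = 1.51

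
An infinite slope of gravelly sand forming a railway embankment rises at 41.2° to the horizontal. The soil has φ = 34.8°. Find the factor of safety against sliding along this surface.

FS = 0.79

For a dry cohesionless infinite slope the factor of safety is FS = tanφ / tanβ.
FS = tan34.8° / tan41.2° = 0.6950 / 0.8754 = 0.794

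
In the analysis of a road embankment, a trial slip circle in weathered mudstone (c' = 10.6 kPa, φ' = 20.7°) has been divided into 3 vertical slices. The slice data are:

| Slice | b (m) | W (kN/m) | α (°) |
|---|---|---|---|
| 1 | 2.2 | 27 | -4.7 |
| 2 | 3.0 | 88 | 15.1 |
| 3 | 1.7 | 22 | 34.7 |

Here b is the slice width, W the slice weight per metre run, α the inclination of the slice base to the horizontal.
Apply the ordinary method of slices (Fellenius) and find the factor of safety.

FS = 3.83

Ordinary method of slices: FS = Σ[c'·Δl_i + (W_i cosα_i)·tanφ'] / Σ W_i sinα_i, with Δl_i = b_i / cosα_i.
Slice 1: Δl = 2.2/cos(-4.7°) = 2.207 m; N'_1 = 27·cos(-4.7°) = 26.9; c'Δl = 23.40; W sinα = -2.2
Slice 2: Δl = 3.0/cos15.1° = 3.107 m; N'_2 = 88·cos15.1° = 85.0; c'Δl = 32.94; W sinα = 22.9
Slice 3: Δl = 1.7/cos34.7° = 2.068 m; N'_3 = 22·cos34.7° = 18.1; c'Δl = 21.92; W sinα = 12.5
Σc'Δl = 78.3 kN/m; ΣN' = 130.0 kN/m; ΣW sinα = 33.2 kN/m
Resisting = 78.3 + 130.0·tan20.7° = 78.3 + 49.1 = 127.4 kN/m
FS = 127.4 / 33.2 = 3.832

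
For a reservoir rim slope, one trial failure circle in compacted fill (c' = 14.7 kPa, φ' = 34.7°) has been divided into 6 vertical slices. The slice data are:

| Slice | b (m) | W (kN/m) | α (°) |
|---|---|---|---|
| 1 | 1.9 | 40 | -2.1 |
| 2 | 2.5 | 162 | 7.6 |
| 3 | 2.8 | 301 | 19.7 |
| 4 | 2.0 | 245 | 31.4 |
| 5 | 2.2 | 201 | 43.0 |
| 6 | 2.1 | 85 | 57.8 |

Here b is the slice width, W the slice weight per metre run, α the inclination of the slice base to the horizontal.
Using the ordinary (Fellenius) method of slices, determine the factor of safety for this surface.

Ordinary method of slices: FS = Σ[c'·Δl_i + (W_i cosα_i)·tanφ'] / Σ W_i sinα_i, with Δl_i = b_i / cosα_i.
Slice 1: Δl = 1.9/cos(-2.1°) = 1.901 m; N'_1 = 40·cos(-2.1°) = 40.0; c'Δl = 27.95; W sinα = -1.5
Slice 2: Δl = 2.5/cos7.6° = 2.522 m; N'_2 = 162·cos7.6° = 160.6; c'Δl = 37.08; W sinα = 21.4
Slice 3: Δl = 2.8/cos19.7° = 2.974 m; N'_3 = 301·cos19.7° = 283.4; c'Δl = 43.72; W sinα = 101.5
Slice 4: Δl = 2.0/cos31.4° = 2.343 m; N'_4 = 245·cos31.4° = 209.1; c'Δl = 34.44; W sinα = 127.6
Slice 5: Δl = 2.2/cos43.0° = 3.008 m; N'_5 = 201·cos43.0° = 147.0; c'Δl = 44.22; W sinα = 137.1
Slice 6: Δl = 2.1/cos57.8° = 3.941 m; N'_6 = 85·cos57.8° = 45.3; c'Δl = 57.93; W sinα = 71.9
Σc'Δl = 245.3 kN/m; ΣN' = 885.3 kN/m; ΣW sinα = 458.1 kN/m
Resisting = 245.3 + 885.3·tan34.7° = 245.3 + 613.0 = 858.4 kN/m
FS = 858.4 / 458.1 = 1.874

FS = 1.87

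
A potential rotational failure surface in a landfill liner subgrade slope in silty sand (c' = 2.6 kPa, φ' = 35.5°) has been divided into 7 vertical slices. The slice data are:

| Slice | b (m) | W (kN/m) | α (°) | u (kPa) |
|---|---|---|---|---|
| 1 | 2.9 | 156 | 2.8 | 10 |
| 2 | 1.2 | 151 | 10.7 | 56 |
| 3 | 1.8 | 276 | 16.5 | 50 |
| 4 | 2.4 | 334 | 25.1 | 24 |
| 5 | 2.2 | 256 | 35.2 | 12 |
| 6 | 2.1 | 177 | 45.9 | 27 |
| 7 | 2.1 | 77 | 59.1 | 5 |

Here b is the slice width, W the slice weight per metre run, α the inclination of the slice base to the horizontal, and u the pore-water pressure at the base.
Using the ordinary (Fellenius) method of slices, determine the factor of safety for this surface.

Ordinary method of slices: FS = Σ[c'·Δl_i + (W_i cosα_i − u_i·Δl_i)·tanφ'] / Σ W_i sinα_i, with Δl_i = b_i / cosα_i.
Slice 1: Δl = 2.9/cos2.8° = 2.903 m; N'_1 = 156·cos2.8° − 10·2.903 = 126.8; c'Δl = 7.55; W sinα = 7.6
Slice 2: Δl = 1.2/cos10.7° = 1.221 m; N'_2 = 151·cos10.7° − 56·1.221 = 80.0; c'Δl = 3.18; W sinα = 28.0
Slice 3: Δl = 1.8/cos16.5° = 1.877 m; N'_3 = 276·cos16.5° − 50·1.877 = 170.8; c'Δl = 4.88; W sinα = 78.4
Slice 4: Δl = 2.4/cos25.1° = 2.650 m; N'_4 = 334·cos25.1° − 24·2.650 = 238.9; c'Δl = 6.89; W sinα = 141.7
Slice 5: Δl = 2.2/cos35.2° = 2.692 m; N'_5 = 256·cos35.2° − 12·2.692 = 176.9; c'Δl = 7.00; W sinα = 147.6
Slice 6: Δl = 2.1/cos45.9° = 3.018 m; N'_6 = 177·cos45.9° − 27·3.018 = 41.7; c'Δl = 7.85; W sinα = 127.1
Slice 7: Δl = 2.1/cos59.1° = 4.089 m; N'_7 = 77·cos59.1° − 5·4.089 = 19.1; c'Δl = 10.63; W sinα = 66.1
Σc'Δl = 48.0 kN/m; ΣN' = 854.1 kN/m; ΣW sinα = 596.5 kN/m
Resisting = 48.0 + 854.1·tan35.5° = 48.0 + 609.2 = 657.2 kN/m
FS = 657.2 / 596.5 = 1.102

FS = 1.10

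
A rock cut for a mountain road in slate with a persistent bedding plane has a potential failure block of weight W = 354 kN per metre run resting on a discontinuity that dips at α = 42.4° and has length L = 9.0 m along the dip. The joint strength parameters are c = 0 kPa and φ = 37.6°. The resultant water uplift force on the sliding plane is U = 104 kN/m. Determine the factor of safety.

Resolving the block weight along and normal to the plane and applying the Mohr–Coulomb strength on the joint:
N' = W cosα − U = 354·cos42.4° − 104 = 157.4 kN/m
Driving force T = W sinα = 354·sin42.4° = 238.7 kN/m
Resisting force R = c·L + N'·tanφ = 0·9.0 + 157.4·tan37.6° = 0.0 + 121.2 = 121.2 kN/m
FS = R / T = 121.2 / 238.7 = 0.508

FS = 0.51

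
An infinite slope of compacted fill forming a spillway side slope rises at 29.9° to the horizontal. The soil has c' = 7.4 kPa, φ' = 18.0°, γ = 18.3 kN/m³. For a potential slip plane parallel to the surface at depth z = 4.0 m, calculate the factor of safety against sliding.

FS = 0.80

For an infinite slope with a slip plane parallel to the surface (no pore pressure): FS = [c' + γz cos²β tanφ'] / [γz sinβ cosβ].
γz = 18.3·4.0 = 73.20 kN/m²
Numerator = 7.4 + 73.20·cos²29.9°·tan18.0° = 7.4 + 73.20·0.7515·0.3249 = 25.274 kPa
Denominator = 73.20·sin29.9°·cos29.9° = 73.20·0.4985·0.8669 = 31.632 kPa
FS = 25.274 / 31.632 = 0.799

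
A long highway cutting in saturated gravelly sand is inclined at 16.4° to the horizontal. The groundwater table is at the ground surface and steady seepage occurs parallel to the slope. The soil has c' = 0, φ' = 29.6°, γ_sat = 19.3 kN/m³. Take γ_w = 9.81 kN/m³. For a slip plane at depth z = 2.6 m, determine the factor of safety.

FS = 0.95

With seepage parallel to the slope and the water table at the surface, the effective normal stress on the slip plane uses the buoyant unit weight γ' = γ_sat − γ_w while the driving shear stress uses γ_sat:
FS = [c' + γ' z cos²β tanφ'] / [γ_sat z sinβ cosβ]
(For c' = 0 this reduces to FS = (γ'/γ_sat)·tanφ'/tanβ.)
γ' = 19.3 − 9.81 = 9.49 kN/m³
Numerator = 0.0 + 9.49·2.6·cos²16.4°·tan29.6° = 0.0 + 9.49·2.6·0.9203·0.5681 = 12.899 kPa
Denominator = 19.3·2.6·sin16.4°·cos16.4° = 19.3·2.6·0.2823·0.9593 = 13.591 kPa
FS = 12.899 / 13.591 = 0.949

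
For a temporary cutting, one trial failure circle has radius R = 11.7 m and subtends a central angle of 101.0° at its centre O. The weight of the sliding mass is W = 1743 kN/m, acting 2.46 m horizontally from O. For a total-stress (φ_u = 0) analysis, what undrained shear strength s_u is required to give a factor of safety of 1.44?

s_u = 25.6 kPa

FS = s_u·L_a·R / (W·d), so s_u = FS·W·d / (L_a·R).
Arc length L_a = R·θ = 11.7·(101.0°·π/180) = 11.7·1.7628 = 20.62 m
s_u = 1.44·1743·2.46 / (20.62·11.7) = 6174.4 / 241.31 = 25.59 kPa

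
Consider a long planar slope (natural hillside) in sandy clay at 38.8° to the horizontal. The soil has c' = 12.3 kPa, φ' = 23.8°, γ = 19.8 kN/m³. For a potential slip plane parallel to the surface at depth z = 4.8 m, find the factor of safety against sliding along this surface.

For an infinite slope with a slip plane parallel to the surface (no pore pressure): FS = [c' + γz cos²β tanφ'] / [γz sinβ cosβ].
γz = 19.8·4.8 = 95.04 kN/m²
Numerator = 12.3 + 95.04·cos²38.8°·tan23.8° = 12.3 + 95.04·0.6074·0.4411 = 37.759 kPa
Denominator = 95.04·sin38.8°·cos38.8° = 95.04·0.6266·0.7793 = 46.411 kPa
FS = 37.759 / 46.411 = 0.814

FS = 0.81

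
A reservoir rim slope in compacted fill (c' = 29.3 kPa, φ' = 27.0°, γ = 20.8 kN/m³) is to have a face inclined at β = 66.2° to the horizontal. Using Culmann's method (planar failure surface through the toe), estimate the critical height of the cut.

Culmann's analysis gives the critical failure plane at α_cr = (β + φ')/2 = (66.2 + 27.0)/2 = 46.6°, and the critical height
H_c = (4c'/γ) · sinβ cosφ' / [1 − cos(β − φ')]
    = (4·29.3/20.8) · sin66.2°·cos27.0° / [1 − cos(39.2°)]
    = 5.635 · 0.9150·0.8910 / [1 − 0.7749]
    = 5.635 · 0.8152 / 0.2251
    = 20.41 m

H_c = 20.41 m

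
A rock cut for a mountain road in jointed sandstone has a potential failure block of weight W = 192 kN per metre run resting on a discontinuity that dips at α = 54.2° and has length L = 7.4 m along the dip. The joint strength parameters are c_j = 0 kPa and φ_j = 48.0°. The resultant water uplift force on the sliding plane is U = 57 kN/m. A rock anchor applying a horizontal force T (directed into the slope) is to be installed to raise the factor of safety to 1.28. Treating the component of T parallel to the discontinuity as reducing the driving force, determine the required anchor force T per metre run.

Resolving forces along and normal to the sliding plane, with the horizontal anchor force T adding T·sinα to the effective normal force and T·cosα acting up the plane against the driving force:
FS = [c_jL + (W cosα − U + T sinα) tanφ_j] / [W sinα − T cosα]
Without the anchor: N' = 55.3 kN/m, driving T_d = 155.7 kN/m, resisting R = 0·7.4 + 55.3·tan48.0° = 61.4 kN/m, FS = 0.39.
Setting FS = 1.28 and solving for T:
1.28·(155.7 − T cos54.2°) = 61.4 + T sin54.2°·tan48.0°
T·(sin54.2°·tan48.0° + 1.28·cos54.2°) = 1.28·155.7 − 61.4
T·(0.8111·1.1106 + 1.28·0.5850) = 199.3 − 61.4 = 137.9
T·1.6495 = 137.9
T = 83.6 kN/m

T = 84 kN/m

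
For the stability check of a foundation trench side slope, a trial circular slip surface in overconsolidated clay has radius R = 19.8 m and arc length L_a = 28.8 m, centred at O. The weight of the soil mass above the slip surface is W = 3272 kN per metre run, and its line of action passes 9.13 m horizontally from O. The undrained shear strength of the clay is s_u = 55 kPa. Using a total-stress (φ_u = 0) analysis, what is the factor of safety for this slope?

Taking moments about the centre O, the resisting moment is provided by the undrained shear strength acting along the arc:
M_R = s_u·L_a·R = 55·28.80·19.8 = 31363.2 kN·m/m
M_D = W·d = 3272·9.13 = 29873.4 kN·m/m
FS = M_R / M_D = 31363.2 / 29873.4 = 1.050

FS = 1.05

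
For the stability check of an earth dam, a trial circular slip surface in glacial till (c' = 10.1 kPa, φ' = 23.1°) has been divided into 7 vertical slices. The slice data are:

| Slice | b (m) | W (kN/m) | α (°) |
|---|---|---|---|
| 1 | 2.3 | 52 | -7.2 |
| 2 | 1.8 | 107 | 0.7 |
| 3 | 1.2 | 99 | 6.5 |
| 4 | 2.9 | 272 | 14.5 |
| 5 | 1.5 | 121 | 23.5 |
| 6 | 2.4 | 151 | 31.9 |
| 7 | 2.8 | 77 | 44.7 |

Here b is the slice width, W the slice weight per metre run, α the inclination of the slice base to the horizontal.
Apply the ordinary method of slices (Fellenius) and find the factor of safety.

Ordinary method of slices: FS = Σ[c'·Δl_i + (W_i cosα_i)·tanφ'] / Σ W_i sinα_i, with Δl_i = b_i / cosα_i.
Slice 1: Δl = 2.3/cos(-7.2°) = 2.318 m; N'_1 = 52·cos(-7.2°) = 51.6; c'Δl = 23.41; W sinα = -6.5
Slice 2: Δl = 1.8/cos0.7° = 1.800 m; N'_2 = 107·cos0.7° = 107.0; c'Δl = 18.18; W sinα = 1.3
Slice 3: Δl = 1.2/cos6.5° = 1.208 m; N'_3 = 99·cos6.5° = 98.4; c'Δl = 12.20; W sinα = 11.2
Slice 4: Δl = 2.9/cos14.5° = 2.995 m; N'_4 = 272·cos14.5° = 263.3; c'Δl = 30.25; W sinα = 68.1
Slice 5: Δl = 1.5/cos23.5° = 1.636 m; N'_5 = 121·cos23.5° = 111.0; c'Δl = 16.52; W sinα = 48.2
Slice 6: Δl = 2.4/cos31.9° = 2.827 m; N'_6 = 151·cos31.9° = 128.2; c'Δl = 28.55; W sinα = 79.8
Slice 7: Δl = 2.8/cos44.7° = 3.939 m; N'_7 = 77·cos44.7° = 54.7; c'Δl = 39.79; W sinα = 54.2
Σc'Δl = 168.9 kN/m; ΣN' = 814.2 kN/m; ΣW sinα = 256.3 kN/m
Resisting = 168.9 + 814.2·tan23.1° = 168.9 + 347.3 = 516.2 kN/m
FS = 516.2 / 256.3 = 2.014

FS = 2.01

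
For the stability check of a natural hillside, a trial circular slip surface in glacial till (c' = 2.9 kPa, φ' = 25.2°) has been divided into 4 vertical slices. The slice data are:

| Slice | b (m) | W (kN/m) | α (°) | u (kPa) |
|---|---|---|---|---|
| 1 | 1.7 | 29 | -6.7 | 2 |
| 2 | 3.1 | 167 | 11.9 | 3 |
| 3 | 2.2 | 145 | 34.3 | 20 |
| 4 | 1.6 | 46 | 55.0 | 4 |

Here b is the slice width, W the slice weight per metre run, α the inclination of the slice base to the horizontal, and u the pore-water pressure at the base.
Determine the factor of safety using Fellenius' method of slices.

Ordinary method of slices: FS = Σ[c'·Δl_i + (W_i cosα_i − u_i·Δl_i)·tanφ'] / Σ W_i sinα_i, with Δl_i = b_i / cosα_i.
Slice 1: Δl = 1.7/cos(-6.7°) = 1.712 m; N'_1 = 29·cos(-6.7°) − 2·1.712 = 25.4; c'Δl = 4.96; W sinα = -3.4
Slice 2: Δl = 3.1/cos11.9° = 3.168 m; N'_2 = 167·cos11.9° − 3·3.168 = 153.9; c'Δl = 9.19; W sinα = 34.4
Slice 3: Δl = 2.2/cos34.3° = 2.663 m; N'_3 = 145·cos34.3° − 20·2.663 = 66.5; c'Δl = 7.72; W sinα = 81.7
Slice 4: Δl = 1.6/cos55.0° = 2.790 m; N'_4 = 46·cos55.0° − 4·2.790 = 15.2; c'Δl = 8.09; W sinα = 37.7
Σc'Δl = 30.0 kN/m; ΣN' = 261.0 kN/m; ΣW sinα = 150.4 kN/m
Resisting = 30.0 + 261.0·tan25.2° = 30.0 + 122.8 = 152.8 kN/m
FS = 152.8 / 150.4 = 1.016

FS = 1.02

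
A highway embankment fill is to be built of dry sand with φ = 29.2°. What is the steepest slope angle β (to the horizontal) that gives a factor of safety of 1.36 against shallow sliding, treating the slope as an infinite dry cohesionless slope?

For an infinite dry cohesionless slope FS = tanφ/tanβ, so tanβ = tanφ / FS.
tanβ = tan29.2° / 1.36 = 0.5589 / 1.36 = 0.4109
β = arctan(0.4109) = 22.34°

β = 22.3°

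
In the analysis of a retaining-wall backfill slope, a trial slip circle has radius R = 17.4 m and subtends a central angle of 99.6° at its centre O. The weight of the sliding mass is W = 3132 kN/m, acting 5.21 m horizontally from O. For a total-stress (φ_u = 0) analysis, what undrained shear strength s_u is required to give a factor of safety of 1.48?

FS = s_u·L_a·R / (W·d), so s_u = FS·W·d / (L_a·R).
Arc length L_a = R·θ = 17.4·(99.6°·π/180) = 17.4·1.7383 = 30.25 m
s_u = 1.48·3132·5.21 / (30.25·17.4) = 24150.2 / 526.30 = 45.89 kPa

s_u = 45.9 kPa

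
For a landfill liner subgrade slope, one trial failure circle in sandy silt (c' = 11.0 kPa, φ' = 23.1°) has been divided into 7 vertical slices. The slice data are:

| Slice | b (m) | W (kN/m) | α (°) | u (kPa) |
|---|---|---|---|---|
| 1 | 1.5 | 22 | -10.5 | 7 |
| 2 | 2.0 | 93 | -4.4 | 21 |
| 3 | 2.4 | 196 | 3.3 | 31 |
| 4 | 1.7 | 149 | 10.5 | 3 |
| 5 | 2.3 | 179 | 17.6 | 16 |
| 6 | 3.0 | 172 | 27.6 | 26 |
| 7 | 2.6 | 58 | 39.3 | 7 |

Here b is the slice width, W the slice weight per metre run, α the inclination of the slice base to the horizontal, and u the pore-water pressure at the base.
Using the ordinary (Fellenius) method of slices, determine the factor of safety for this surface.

Ordinary method of slices: FS = Σ[c'·Δl_i + (W_i cosα_i − u_i·Δl_i)·tanφ'] / Σ W_i sinα_i, with Δl_i = b_i / cosα_i.
Slice 1: Δl = 1.5/cos(-10.5°) = 1.526 m; N'_1 = 22·cos(-10.5°) − 7·1.526 = 11.0; c'Δl = 16.78; W sinα = -4.0
Slice 2: Δl = 2.0/cos(-4.4°) = 2.006 m; N'_2 = 93·cos(-4.4°) − 21·2.006 = 50.6; c'Δl = 22.07; W sinα = -7.1
Slice 3: Δl = 2.4/cos3.3° = 2.404 m; N'_3 = 196·cos3.3° − 31·2.404 = 121.2; c'Δl = 26.44; W sinα = 11.3
Slice 4: Δl = 1.7/cos10.5° = 1.729 m; N'_4 = 149·cos10.5° − 3·1.729 = 141.3; c'Δl = 19.02; W sinα = 27.2
Slice 5: Δl = 2.3/cos17.6° = 2.413 m; N'_5 = 179·cos17.6° − 16·2.413 = 132.0; c'Δl = 26.54; W sinα = 54.1
Slice 6: Δl = 3.0/cos27.6° = 3.385 m; N'_6 = 172·cos27.6° − 26·3.385 = 64.4; c'Δl = 37.24; W sinα = 79.7
Slice 7: Δl = 2.6/cos39.3° = 3.360 m; N'_7 = 58·cos39.3° − 7·3.360 = 21.4; c'Δl = 36.96; W sinα = 36.7
Σc'Δl = 185.0 kN/m; ΣN' = 541.8 kN/m; ΣW sinα = 197.8 kN/m
Resisting = 185.0 + 541.8·tan23.1° = 185.0 + 231.1 = 416.1 kN/m
FS = 416.1 / 197.8 = 2.103

FS = 2.10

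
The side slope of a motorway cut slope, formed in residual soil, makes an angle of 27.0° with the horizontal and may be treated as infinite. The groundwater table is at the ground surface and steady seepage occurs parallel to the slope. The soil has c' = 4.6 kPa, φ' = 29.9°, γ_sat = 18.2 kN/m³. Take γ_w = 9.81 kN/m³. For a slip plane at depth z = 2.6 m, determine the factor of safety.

With seepage parallel to the slope and the water table at the surface, the effective normal stress on the slip plane uses the buoyant unit weight γ' = γ_sat − γ_w while the driving shear stress uses γ_sat:
FS = [c' + γ' z cos²β tanφ'] / [γ_sat z sinβ cosβ]
γ' = 18.2 − 9.81 = 8.39 kN/m³
Numerator = 4.6 + 8.39·2.6·cos²27.0°·tan29.9° = 4.6 + 8.39·2.6·0.7939·0.5750 = 14.558 kPa
Denominator = 18.2·2.6·sin27.0°·cos27.0° = 18.2·2.6·0.4540·0.8910 = 19.141 kPa
FS = 14.558 / 19.141 = 0.761

FS = 0.76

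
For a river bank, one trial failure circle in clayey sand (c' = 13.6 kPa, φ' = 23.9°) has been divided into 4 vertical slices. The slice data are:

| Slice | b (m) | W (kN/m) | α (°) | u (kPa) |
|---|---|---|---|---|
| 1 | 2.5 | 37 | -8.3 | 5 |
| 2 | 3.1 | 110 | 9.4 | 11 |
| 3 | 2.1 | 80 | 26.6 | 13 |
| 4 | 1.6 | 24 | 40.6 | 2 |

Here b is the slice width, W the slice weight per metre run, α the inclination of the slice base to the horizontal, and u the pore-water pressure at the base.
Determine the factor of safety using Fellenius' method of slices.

FS = 3.21

Ordinary method of slices: FS = Σ[c'·Δl_i + (W_i cosα_i − u_i·Δl_i)·tanφ'] / Σ W_i sinα_i, with Δl_i = b_i / cosα_i.
Slice 1: Δl = 2.5/cos(-8.3°) = 2.526 m; N'_1 = 37·cos(-8.3°) − 5·2.526 = 24.0; c'Δl = 34.36; W sinα = -5.3
Slice 2: Δl = 3.1/cos9.4° = 3.142 m; N'_2 = 110·cos9.4° − 11·3.142 = 74.0; c'Δl = 42.73; W sinα = 18.0
Slice 3: Δl = 2.1/cos26.6° = 2.349 m; N'_3 = 80·cos26.6° − 13·2.349 = 41.0; c'Δl = 31.94; W sinα = 35.8
Slice 4: Δl = 1.6/cos40.6° = 2.107 m; N'_4 = 24·cos40.6° − 2·2.107 = 14.0; c'Δl = 28.66; W sinα = 15.6
Σc'Δl = 137.7 kN/m; ΣN' = 152.9 kN/m; ΣW sinα = 64.1 kN/m
Resisting = 137.7 + 152.9·tan23.9° = 137.7 + 67.8 = 205.5 kN/m
FS = 205.5 / 64.1 = 3.207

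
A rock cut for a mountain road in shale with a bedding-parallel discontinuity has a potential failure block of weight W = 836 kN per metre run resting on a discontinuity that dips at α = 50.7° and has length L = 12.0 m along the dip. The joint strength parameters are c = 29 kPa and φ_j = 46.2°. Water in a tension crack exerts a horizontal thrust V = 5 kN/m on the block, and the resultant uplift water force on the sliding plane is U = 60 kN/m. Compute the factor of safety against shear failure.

FS = 1.28

Resolving the block weight along and normal to the plane and applying the Mohr–Coulomb strength on the joint:
N' = W cosα − U − V sinα = 836·cos50.7° − 60 − 5·sin50.7° = 465.6 kN/m
Driving force T = W sinα + V cosα = 836·sin50.7° + 5·cos50.7° = 650.1 kN/m
Resisting force R = c·L + N'·tanφ_j = 29·12.0 + 465.6·tan46.2° = 348.0 + 485.6 = 833.6 kN/m
FS = R / T = 833.6 / 650.1 = 1.282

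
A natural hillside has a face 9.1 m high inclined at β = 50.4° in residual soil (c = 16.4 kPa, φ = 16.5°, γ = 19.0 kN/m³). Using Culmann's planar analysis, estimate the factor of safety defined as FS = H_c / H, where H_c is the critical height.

FS = 1.65

H_c = (4c/γ) · sinβ cosφ / [1 − cos(β − φ)]
    = (4·16.4/19.0) · sin50.4°·cos16.5° / [1 − cos33.9°]
    = 3.453 · 0.7388 / 0.1700 = 15.01 m
FS = H_c / H = 15.01 / 9.1 = 1.649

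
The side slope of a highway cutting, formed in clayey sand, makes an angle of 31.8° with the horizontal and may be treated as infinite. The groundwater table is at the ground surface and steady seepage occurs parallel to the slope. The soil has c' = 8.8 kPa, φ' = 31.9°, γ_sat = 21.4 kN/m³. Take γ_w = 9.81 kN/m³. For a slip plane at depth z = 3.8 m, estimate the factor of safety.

FS = 0.79

With seepage parallel to the slope and the water table at the surface, the effective normal stress on the slip plane uses the buoyant unit weight γ' = γ_sat − γ_w while the driving shear stress uses γ_sat:
FS = [c' + γ' z cos²β tanφ'] / [γ_sat z sinβ cosβ]
γ' = 21.4 − 9.81 = 11.59 kN/m³
Numerator = 8.8 + 11.59·3.8·cos²31.8°·tan31.9° = 8.8 + 11.59·3.8·0.7223·0.6224 = 28.601 kPa
Denominator = 21.4·3.8·sin31.8°·cos31.8° = 21.4·3.8·0.5270·0.8499 = 36.420 kPa
FS = 28.601 / 36.420 = 0.785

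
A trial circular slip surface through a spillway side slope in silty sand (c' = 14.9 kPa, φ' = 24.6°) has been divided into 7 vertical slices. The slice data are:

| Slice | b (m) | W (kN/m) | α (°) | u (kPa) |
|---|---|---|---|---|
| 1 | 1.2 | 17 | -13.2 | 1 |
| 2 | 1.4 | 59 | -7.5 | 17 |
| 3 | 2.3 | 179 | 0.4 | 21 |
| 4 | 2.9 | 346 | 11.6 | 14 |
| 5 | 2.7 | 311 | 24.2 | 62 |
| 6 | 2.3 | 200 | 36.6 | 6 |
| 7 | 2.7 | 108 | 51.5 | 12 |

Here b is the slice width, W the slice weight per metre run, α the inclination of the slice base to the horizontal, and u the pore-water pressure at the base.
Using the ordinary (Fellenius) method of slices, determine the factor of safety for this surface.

FS = 1.55

Ordinary method of slices: FS = Σ[c'·Δl_i + (W_i cosα_i − u_i·Δl_i)·tanφ'] / Σ W_i sinα_i, with Δl_i = b_i / cosα_i.
Slice 1: Δl = 1.2/cos(-13.2°) = 1.233 m; N'_1 = 17·cos(-13.2°) − 1·1.233 = 15.3; c'Δl = 18.37; W sinα = -3.9
Slice 2: Δl = 1.4/cos(-7.5°) = 1.412 m; N'_2 = 59·cos(-7.5°) − 17·1.412 = 34.5; c'Δl = 21.04; W sinα = -7.7
Slice 3: Δl = 2.3/cos0.4° = 2.300 m; N'_3 = 179·cos0.4° − 21·2.300 = 130.7; c'Δl = 34.27; W sinα = 1.2
Slice 4: Δl = 2.9/cos11.6° = 2.960 m; N'_4 = 346·cos11.6° − 14·2.960 = 297.5; c'Δl = 44.11; W sinα = 69.6
Slice 5: Δl = 2.7/cos24.2° = 2.960 m; N'_5 = 311·cos24.2° − 62·2.960 = 100.1; c'Δl = 44.11; W sinα = 127.5
Slice 6: Δl = 2.3/cos36.6° = 2.865 m; N'_6 = 200·cos36.6° − 6·2.865 = 143.4; c'Δl = 42.69; W sinα = 119.2
Slice 7: Δl = 2.7/cos51.5° = 4.337 m; N'_7 = 108·cos51.5° − 12·4.337 = 15.2; c'Δl = 64.62; W sinα = 84.5
Σc'Δl = 269.2 kN/m; ΣN' = 736.7 kN/m; ΣW sinα = 390.5 kN/m
Resisting = 269.2 + 736.7·tan24.6° = 269.2 + 337.3 = 606.5 kN/m
FS = 606.5 / 390.5 = 1.553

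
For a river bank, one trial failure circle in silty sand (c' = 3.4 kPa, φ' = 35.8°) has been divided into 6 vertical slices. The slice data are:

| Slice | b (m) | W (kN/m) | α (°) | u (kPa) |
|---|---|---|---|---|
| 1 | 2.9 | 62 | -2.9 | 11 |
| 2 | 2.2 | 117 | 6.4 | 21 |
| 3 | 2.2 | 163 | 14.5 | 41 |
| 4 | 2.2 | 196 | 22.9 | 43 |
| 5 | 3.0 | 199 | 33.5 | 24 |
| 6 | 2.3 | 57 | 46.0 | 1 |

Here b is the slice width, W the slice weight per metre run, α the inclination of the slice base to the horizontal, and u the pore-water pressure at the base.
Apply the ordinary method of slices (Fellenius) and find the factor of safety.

FS = 1.13

Ordinary method of slices: FS = Σ[c'·Δl_i + (W_i cosα_i − u_i·Δl_i)·tanφ'] / Σ W_i sinα_i, with Δl_i = b_i / cosα_i.
Slice 1: Δl = 2.9/cos(-2.9°) = 2.904 m; N'_1 = 62·cos(-2.9°) − 11·2.904 = 30.0; c'Δl = 9.87; W sinα = -3.1
Slice 2: Δl = 2.2/cos6.4° = 2.214 m; N'_2 = 117·cos6.4° − 21·2.214 = 69.8; c'Δl = 7.53; W sinα = 13.0
Slice 3: Δl = 2.2/cos14.5° = 2.272 m; N'_3 = 163·cos14.5° − 41·2.272 = 64.6; c'Δl = 7.73; W sinα = 40.8
Slice 4: Δl = 2.2/cos22.9° = 2.388 m; N'_4 = 196·cos22.9° − 43·2.388 = 77.9; c'Δl = 8.12; W sinα = 76.3
Slice 5: Δl = 3.0/cos33.5° = 3.598 m; N'_5 = 199·cos33.5° − 24·3.598 = 79.6; c'Δl = 12.23; W sinα = 109.8
Slice 6: Δl = 2.3/cos46.0° = 3.311 m; N'_6 = 57·cos46.0° − 1·3.311 = 36.3; c'Δl = 11.26; W sinα = 41.0
Σc'Δl = 56.7 kN/m; ΣN' = 358.1 kN/m; ΣW sinα = 277.8 kN/m
Resisting = 56.7 + 358.1·tan35.8° = 56.7 + 258.3 = 315.0 kN/m
FS = 315.0 / 277.8 = 1.134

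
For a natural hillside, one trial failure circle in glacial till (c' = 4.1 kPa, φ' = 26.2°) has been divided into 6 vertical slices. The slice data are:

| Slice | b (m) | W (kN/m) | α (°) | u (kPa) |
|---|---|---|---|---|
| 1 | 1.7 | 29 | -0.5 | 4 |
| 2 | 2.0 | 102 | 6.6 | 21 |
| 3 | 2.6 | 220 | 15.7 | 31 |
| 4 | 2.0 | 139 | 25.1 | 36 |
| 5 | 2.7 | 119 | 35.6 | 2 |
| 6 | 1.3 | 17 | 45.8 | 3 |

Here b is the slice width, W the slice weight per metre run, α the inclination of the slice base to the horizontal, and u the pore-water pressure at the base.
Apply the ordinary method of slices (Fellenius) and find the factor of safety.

FS = 1.09

Ordinary method of slices: FS = Σ[c'·Δl_i + (W_i cosα_i − u_i·Δl_i)·tanφ'] / Σ W_i sinα_i, with Δl_i = b_i / cosα_i.
Slice 1: Δl = 1.7/cos(-0.5°) = 1.700 m; N'_1 = 29·cos(-0.5°) − 4·1.700 = 22.2; c'Δl = 6.97; W sinα = -0.3
Slice 2: Δl = 2.0/cos6.6° = 2.013 m; N'_2 = 102·cos6.6° − 21·2.013 = 59.0; c'Δl = 8.25; W sinα = 11.7
Slice 3: Δl = 2.6/cos15.7° = 2.701 m; N'_3 = 220·cos15.7° − 31·2.701 = 128.1; c'Δl = 11.07; W sinα = 59.5
Slice 4: Δl = 2.0/cos25.1° = 2.209 m; N'_4 = 139·cos25.1° − 36·2.209 = 46.4; c'Δl = 9.06; W sinα = 59.0
Slice 5: Δl = 2.7/cos35.6° = 3.321 m; N'_5 = 119·cos35.6° − 2·3.321 = 90.1; c'Δl = 13.61; W sinα = 69.3
Slice 6: Δl = 1.3/cos45.8° = 1.865 m; N'_6 = 17·cos45.8° − 3·1.865 = 6.3; c'Δl = 7.65; W sinα = 12.2
Σc'Δl = 56.6 kN/m; ΣN' = 352.1 kN/m; ΣW sinα = 211.4 kN/m
Resisting = 56.6 + 352.1·tan26.2° = 56.6 + 173.2 = 229.8 kN/m
FS = 229.8 / 211.4 = 1.087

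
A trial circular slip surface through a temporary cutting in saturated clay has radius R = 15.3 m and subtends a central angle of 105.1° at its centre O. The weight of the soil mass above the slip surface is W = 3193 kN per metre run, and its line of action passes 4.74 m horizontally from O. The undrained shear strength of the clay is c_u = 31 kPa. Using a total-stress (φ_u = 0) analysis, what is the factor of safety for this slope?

Taking moments about the centre O, the resisting moment is provided by the undrained shear strength acting along the arc:
Arc length L_a = R·θ = 15.3·(105.1°·π/180) = 15.3·1.8343 = 28.07 m
M_R = c_u·L_a·R = 31·28.07·15.3 = 13311.4 kN·m/m
M_D = W·d = 3193·4.74 = 15134.8 kN·m/m
FS = M_R / M_D = 13311.4 / 15134.8 = 0.880

FS = 0.88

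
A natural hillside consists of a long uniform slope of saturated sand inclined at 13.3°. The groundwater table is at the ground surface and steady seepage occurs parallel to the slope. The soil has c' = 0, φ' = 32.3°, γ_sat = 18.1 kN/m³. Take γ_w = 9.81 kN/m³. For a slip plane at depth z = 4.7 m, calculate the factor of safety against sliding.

With seepage parallel to the slope and the water table at the surface, the effective normal stress on the slip plane uses the buoyant unit weight γ' = γ_sat − γ_w while the driving shear stress uses γ_sat:
FS = [c' + γ' z cos²β tanφ'] / [γ_sat z sinβ cosβ]
(For c' = 0 this reduces to FS = (γ'/γ_sat)·tanφ'/tanβ.)
γ' = 18.1 − 9.81 = 8.29 kN/m³
Numerator = 0.0 + 8.29·4.7·cos²13.3°·tan32.3° = 0.0 + 8.29·4.7·0.9471·0.6322 = 23.328 kPa
Denominator = 18.1·4.7·sin13.3°·cos13.3° = 18.1·4.7·0.2300·0.9732 = 19.045 kPa
FS = 23.328 / 19.045 = 1.225

FS = 1.22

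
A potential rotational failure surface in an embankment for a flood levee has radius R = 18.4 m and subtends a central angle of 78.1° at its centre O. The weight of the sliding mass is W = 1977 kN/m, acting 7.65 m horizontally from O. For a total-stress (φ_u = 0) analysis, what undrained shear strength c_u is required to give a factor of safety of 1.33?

FS = c_u·L_a·R / (W·d), so c_u = FS·W·d / (L_a·R).
Arc length L_a = R·θ = 18.4·(78.1°·π/180) = 18.4·1.3631 = 25.08 m
c_u = 1.33·1977·7.65 / (25.08·18.4) = 20115.0 / 461.49 = 43.59 kPa

c_u = 43.6 kPa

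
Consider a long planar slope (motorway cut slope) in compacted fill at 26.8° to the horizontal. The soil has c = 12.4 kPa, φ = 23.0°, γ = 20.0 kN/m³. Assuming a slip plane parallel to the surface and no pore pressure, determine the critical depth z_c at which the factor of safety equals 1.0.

z_c = 9.65 m

Setting FS = 1.00 in FS = [c + γz cos²β tanφ] / [γz sinβ cosβ] and solving for z:
z = c / [γ cosβ (FS·sinβ − cosβ·tanφ)]
  = 12.4 / [20.0·cos26.8°·(1.00·sin26.8° − cos26.8°·tan23.0°)]
  = 12.4 / [20.0·0.8926·(1.00·0.4509 − 0.8926·0.4245)]
  = 12.4 / 1.2853 = 9.648 m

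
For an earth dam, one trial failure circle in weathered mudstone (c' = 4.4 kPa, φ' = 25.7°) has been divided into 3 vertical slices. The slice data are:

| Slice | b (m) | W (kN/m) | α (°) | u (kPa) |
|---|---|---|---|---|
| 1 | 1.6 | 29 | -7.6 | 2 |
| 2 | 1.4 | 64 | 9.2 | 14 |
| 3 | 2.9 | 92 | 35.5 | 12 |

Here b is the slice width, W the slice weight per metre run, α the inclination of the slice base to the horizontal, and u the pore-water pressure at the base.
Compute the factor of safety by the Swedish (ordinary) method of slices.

Ordinary method of slices: FS = Σ[c'·Δl_i + (W_i cosα_i − u_i·Δl_i)·tanφ'] / Σ W_i sinα_i, with Δl_i = b_i / cosα_i.
Slice 1: Δl = 1.6/cos(-7.6°) = 1.614 m; N'_1 = 29·cos(-7.6°) − 2·1.614 = 25.5; c'Δl = 7.10; W sinα = -3.8
Slice 2: Δl = 1.4/cos9.2° = 1.418 m; N'_2 = 64·cos9.2° − 14·1.418 = 43.3; c'Δl = 6.24; W sinα = 10.2
Slice 3: Δl = 2.9/cos35.5° = 3.562 m; N'_3 = 92·cos35.5° − 12·3.562 = 32.2; c'Δl = 15.67; W sinα = 53.4
Σc'Δl = 29.0 kN/m; ΣN' = 101.0 kN/m; ΣW sinα = 59.8 kN/m
Resisting = 29.0 + 101.0·tan25.7° = 29.0 + 48.6 = 77.6 kN/m
FS = 77.6 / 59.8 = 1.298

FS = 1.30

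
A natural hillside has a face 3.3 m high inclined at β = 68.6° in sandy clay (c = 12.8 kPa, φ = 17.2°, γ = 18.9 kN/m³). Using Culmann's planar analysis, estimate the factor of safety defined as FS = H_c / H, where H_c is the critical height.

H_c = (4c/γ) · sinβ cosφ / [1 − cos(β − φ)]
    = (4·12.8/18.9) · sin68.6°·cos17.2° / [1 − cos51.4°]
    = 2.709 · 0.8894 / 0.3761 = 6.41 m
FS = H_c / H = 6.41 / 3.3 = 1.941

FS = 1.94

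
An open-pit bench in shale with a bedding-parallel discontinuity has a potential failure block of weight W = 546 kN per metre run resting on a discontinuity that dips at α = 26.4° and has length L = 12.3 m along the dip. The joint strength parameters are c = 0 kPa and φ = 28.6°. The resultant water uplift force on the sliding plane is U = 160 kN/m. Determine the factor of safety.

Resolving the block weight along and normal to the plane and applying the Mohr–Coulomb strength on the joint:
N' = W cosα − U = 546·cos26.4° − 160 = 329.1 kN/m
Driving force T = W sinα = 546·sin26.4° = 242.8 kN/m
Resisting force R = c·L + N'·tanφ = 0·12.3 + 329.1·tan28.6° = 0.0 + 179.4 = 179.4 kN/m
FS = R / T = 179.4 / 242.8 = 0.739

FS = 0.74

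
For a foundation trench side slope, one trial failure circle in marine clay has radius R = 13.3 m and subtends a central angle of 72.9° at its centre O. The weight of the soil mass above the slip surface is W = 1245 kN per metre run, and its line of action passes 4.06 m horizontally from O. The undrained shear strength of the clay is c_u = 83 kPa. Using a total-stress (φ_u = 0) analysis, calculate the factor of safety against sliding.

Taking moments about the centre O, the resisting moment is provided by the undrained shear strength acting along the arc:
Arc length L_a = R·θ = 13.3·(72.9°·π/180) = 13.3·1.2723 = 16.92 m
M_R = c_u·L_a·R = 83·16.92·13.3 = 18680.4 kN·m/m
M_D = W·d = 1245·4.06 = 5054.7 kN·m/m
FS = M_R / M_D = 18680.4 / 5054.7 = 3.696

FS = 3.70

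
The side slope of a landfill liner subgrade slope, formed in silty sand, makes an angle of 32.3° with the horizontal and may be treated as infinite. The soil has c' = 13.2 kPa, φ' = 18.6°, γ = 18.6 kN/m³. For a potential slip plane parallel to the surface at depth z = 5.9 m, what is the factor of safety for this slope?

FS = 0.80

For an infinite slope with a slip plane parallel to the surface (no pore pressure): FS = [c' + γz cos²β tanφ'] / [γz sinβ cosβ].
γz = 18.6·5.9 = 109.74 kN/m²
Numerator = 13.2 + 109.74·cos²32.3°·tan18.6° = 13.2 + 109.74·0.7145·0.3365 = 39.586 kPa
Denominator = 109.74·sin32.3°·cos32.3° = 109.74·0.5344·0.8453 = 49.566 kPa
FS = 39.586 / 49.566 = 0.799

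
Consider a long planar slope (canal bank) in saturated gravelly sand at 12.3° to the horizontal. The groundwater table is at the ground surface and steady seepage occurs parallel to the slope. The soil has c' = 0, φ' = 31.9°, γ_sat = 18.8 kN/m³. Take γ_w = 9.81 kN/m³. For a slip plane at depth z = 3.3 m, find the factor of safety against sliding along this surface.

FS = 1.37

With seepage parallel to the slope and the water table at the surface, the effective normal stress on the slip plane uses the buoyant unit weight γ' = γ_sat − γ_w while the driving shear stress uses γ_sat:
FS = [c' + γ' z cos²β tanφ'] / [γ_sat z sinβ cosβ]
(For c' = 0 this reduces to FS = (γ'/γ_sat)·tanφ'/tanβ.)
γ' = 18.8 − 9.81 = 8.99 kN/m³
Numerator = 0.0 + 8.99·3.3·cos²12.3°·tan31.9° = 0.0 + 8.99·3.3·0.9546·0.6224 = 17.628 kPa
Denominator = 18.8·3.3·sin12.3°·cos12.3° = 18.8·3.3·0.2130·0.9770 = 12.913 kPa
FS = 17.628 / 12.913 = 1.365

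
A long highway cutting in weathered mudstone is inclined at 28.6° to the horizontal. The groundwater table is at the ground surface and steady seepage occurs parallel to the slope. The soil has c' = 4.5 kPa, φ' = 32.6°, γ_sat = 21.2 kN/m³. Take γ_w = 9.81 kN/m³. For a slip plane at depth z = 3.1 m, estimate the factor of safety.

With seepage parallel to the slope and the water table at the surface, the effective normal stress on the slip plane uses the buoyant unit weight γ' = γ_sat − γ_w while the driving shear stress uses γ_sat:
FS = [c' + γ' z cos²β tanφ'] / [γ_sat z sinβ cosβ]
γ' = 21.2 − 9.81 = 11.39 kN/m³
Numerator = 4.5 + 11.39·3.1·cos²28.6°·tan32.6° = 4.5 + 11.39·3.1·0.7709·0.6395 = 21.907 kPa
Denominator = 21.2·3.1·sin28.6°·cos28.6° = 21.2·3.1·0.4787·0.8780 = 27.621 kPa
FS = 21.907 / 27.621 = 0.793

FS = 0.79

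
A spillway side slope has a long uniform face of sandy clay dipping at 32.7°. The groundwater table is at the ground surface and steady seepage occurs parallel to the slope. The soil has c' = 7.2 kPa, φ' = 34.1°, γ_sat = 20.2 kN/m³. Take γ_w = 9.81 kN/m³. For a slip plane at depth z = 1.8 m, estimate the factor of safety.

FS = 0.98

With seepage parallel to the slope and the water table at the surface, the effective normal stress on the slip plane uses the buoyant unit weight γ' = γ_sat − γ_w while the driving shear stress uses γ_sat:
FS = [c' + γ' z cos²β tanφ'] / [γ_sat z sinβ cosβ]
γ' = 20.2 − 9.81 = 10.39 kN/m³
Numerator = 7.2 + 10.39·1.8·cos²32.7°·tan34.1° = 7.2 + 10.39·1.8·0.7081·0.6771 = 16.167 kPa
Denominator = 20.2·1.8·sin32.7°·cos32.7° = 20.2·1.8·0.5402·0.8415 = 16.530 kPa
FS = 16.167 / 16.530 = 0.978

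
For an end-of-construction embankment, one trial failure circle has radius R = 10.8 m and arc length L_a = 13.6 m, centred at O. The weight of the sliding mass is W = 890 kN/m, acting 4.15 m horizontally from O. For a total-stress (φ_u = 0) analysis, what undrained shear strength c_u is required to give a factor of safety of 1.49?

FS = c_u·L_a·R / (W·d), so c_u = FS·W·d / (L_a·R).
c_u = 1.49·890·4.15 / (13.60·10.8) = 5503.3 / 146.88 = 37.47 kPa

c_u = 37.5 kPa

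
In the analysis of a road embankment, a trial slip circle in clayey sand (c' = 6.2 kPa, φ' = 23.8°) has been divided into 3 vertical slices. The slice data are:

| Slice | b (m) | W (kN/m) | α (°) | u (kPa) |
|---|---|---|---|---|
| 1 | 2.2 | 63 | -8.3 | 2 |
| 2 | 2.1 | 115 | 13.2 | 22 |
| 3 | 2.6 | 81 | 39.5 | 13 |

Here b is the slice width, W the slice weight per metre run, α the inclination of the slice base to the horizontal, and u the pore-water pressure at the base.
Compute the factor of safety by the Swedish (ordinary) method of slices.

Ordinary method of slices: FS = Σ[c'·Δl_i + (W_i cosα_i − u_i·Δl_i)·tanφ'] / Σ W_i sinα_i, with Δl_i = b_i / cosα_i.
Slice 1: Δl = 2.2/cos(-8.3°) = 2.223 m; N'_1 = 63·cos(-8.3°) − 2·2.223 = 57.9; c'Δl = 13.78; W sinα = -9.1
Slice 2: Δl = 2.1/cos13.2° = 2.157 m; N'_2 = 115·cos13.2° − 22·2.157 = 64.5; c'Δl = 13.37; W sinα = 26.3
Slice 3: Δl = 2.6/cos39.5° = 3.370 m; N'_3 = 81·cos39.5° − 13·3.370 = 18.7; c'Δl = 20.89; W sinα = 51.5
Σc'Δl = 48.0 kN/m; ΣN' = 141.1 kN/m; ΣW sinα = 68.7 kN/m
Resisting = 48.0 + 141.1·tan23.8° = 48.0 + 62.2 = 110.3 kN/m
FS = 110.3 / 68.7 = 1.606

FS = 1.61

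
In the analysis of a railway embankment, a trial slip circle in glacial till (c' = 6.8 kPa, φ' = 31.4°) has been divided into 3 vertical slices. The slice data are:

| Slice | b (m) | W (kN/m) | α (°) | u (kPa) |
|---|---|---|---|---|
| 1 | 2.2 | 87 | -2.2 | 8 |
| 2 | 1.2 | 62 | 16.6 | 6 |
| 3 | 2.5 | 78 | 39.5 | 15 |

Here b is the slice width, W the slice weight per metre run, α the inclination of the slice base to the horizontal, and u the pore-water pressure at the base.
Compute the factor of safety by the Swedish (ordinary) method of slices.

Ordinary method of slices: FS = Σ[c'·Δl_i + (W_i cosα_i − u_i·Δl_i)·tanφ'] / Σ W_i sinα_i, with Δl_i = b_i / cosα_i.
Slice 1: Δl = 2.2/cos(-2.2°) = 2.202 m; N'_1 = 87·cos(-2.2°) − 8·2.202 = 69.3; c'Δl = 14.97; W sinα = -3.3
Slice 2: Δl = 1.2/cos16.6° = 1.252 m; N'_2 = 62·cos16.6° − 6·1.252 = 51.9; c'Δl = 8.51; W sinα = 17.7
Slice 3: Δl = 2.5/cos39.5° = 3.240 m; N'_3 = 78·cos39.5° − 15·3.240 = 11.6; c'Δl = 22.03; W sinα = 49.6
Σc'Δl = 45.5 kN/m; ΣN' = 132.8 kN/m; ΣW sinα = 64.0 kN/m
Resisting = 45.5 + 132.8·tan31.4° = 45.5 + 81.1 = 126.6 kN/m
FS = 126.6 / 64.0 = 1.978

FS = 1.98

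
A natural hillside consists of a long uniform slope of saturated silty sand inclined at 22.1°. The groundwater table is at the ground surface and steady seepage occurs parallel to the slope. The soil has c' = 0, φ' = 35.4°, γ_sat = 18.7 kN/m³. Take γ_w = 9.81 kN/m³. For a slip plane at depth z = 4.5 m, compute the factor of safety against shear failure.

FS = 0.83

With seepage parallel to the slope and the water table at the surface, the effective normal stress on the slip plane uses the buoyant unit weight γ' = γ_sat − γ_w while the driving shear stress uses γ_sat:
FS = [c' + γ' z cos²β tanφ'] / [γ_sat z sinβ cosβ]
(For c' = 0 this reduces to FS = (γ'/γ_sat)·tanφ'/tanβ.)
γ' = 18.7 − 9.81 = 8.89 kN/m³
Numerator = 0.0 + 8.89·4.5·cos²22.1°·tan35.4° = 0.0 + 8.89·4.5·0.8585·0.7107 = 24.406 kPa
Denominator = 18.7·4.5·sin22.1°·cos22.1° = 18.7·4.5·0.3762·0.9265 = 29.333 kPa
FS = 24.406 / 29.333 = 0.832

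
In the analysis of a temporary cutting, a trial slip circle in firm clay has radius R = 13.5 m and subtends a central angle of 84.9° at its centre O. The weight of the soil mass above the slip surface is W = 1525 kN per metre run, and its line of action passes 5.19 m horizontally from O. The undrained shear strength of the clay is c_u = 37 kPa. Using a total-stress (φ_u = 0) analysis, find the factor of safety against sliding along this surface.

Taking moments about the centre O, the resisting moment is provided by the undrained shear strength acting along the arc:
Arc length L_a = R·θ = 13.5·(84.9°·π/180) = 13.5·1.4818 = 20.00 m
M_R = c_u·L_a·R = 37·20.00·13.5 = 9992.0 kN·m/m
M_D = W·d = 1525·5.19 = 7914.8 kN·m/m
FS = M_R / M_D = 9992.0 / 7914.8 = 1.262

FS = 1.26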